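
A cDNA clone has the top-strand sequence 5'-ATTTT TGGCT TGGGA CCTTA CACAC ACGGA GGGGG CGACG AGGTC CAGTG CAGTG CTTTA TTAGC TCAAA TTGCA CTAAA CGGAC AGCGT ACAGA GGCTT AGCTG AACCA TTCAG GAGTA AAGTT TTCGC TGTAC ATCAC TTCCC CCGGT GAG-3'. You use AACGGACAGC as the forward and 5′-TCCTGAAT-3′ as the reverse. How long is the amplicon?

Scanning the template, AACGGACAGC occurs at positions 79–88; this primer anneals to the bottom strand there with its 3' end pointing downstream.
The reverse primer's reverse complement is ATTCAGGA, which matches the template at positions 110–117.
Amplicon spans positions 79–117: 39 bp.

39 bp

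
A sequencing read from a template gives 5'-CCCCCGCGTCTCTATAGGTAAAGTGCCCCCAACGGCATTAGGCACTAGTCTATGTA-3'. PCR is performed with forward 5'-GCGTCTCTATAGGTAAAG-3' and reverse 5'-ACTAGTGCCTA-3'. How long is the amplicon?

The forward primer matches the template at positions 6–23.
The reverse primer's reverse complement is TAGGCACTAGT, which matches the template at positions 39–49.
The product runs from position 6 to position 49, so its length is 49 − 6 + 1 = 44 bp.

44 bp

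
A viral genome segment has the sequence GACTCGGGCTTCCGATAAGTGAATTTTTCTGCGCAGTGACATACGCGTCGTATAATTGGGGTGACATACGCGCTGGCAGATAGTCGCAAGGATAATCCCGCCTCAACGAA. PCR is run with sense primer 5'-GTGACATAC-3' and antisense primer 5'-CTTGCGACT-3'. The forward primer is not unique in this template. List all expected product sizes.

The forward primer GTGACATAC matches the top strand at positions 36–44, 61–69.
The reverse primer's reverse complement is AGTCGCAAG, matching at positions 82–90.
Each forward site pairs with the reverse site to give a product ending at position 90: sizes 55, 30 bp.

55 bp, 30 bp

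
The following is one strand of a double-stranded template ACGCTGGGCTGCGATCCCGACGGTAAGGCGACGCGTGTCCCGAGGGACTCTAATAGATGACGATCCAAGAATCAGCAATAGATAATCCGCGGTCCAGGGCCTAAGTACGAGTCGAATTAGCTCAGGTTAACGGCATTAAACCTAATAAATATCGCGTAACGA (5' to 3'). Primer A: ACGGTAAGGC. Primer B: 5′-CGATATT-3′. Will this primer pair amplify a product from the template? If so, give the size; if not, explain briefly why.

Yes — a 135 bp product.

Primer A (ACGGTAAGGC) matches the top strand at positions 20–29; it acts as a forward primer.
Primer B's reverse complement is AATATCG, matching the top strand at positions 148–154; it acts as a reverse primer.
The 3' ends face each other across positions 20–154, giving a 135 bp product.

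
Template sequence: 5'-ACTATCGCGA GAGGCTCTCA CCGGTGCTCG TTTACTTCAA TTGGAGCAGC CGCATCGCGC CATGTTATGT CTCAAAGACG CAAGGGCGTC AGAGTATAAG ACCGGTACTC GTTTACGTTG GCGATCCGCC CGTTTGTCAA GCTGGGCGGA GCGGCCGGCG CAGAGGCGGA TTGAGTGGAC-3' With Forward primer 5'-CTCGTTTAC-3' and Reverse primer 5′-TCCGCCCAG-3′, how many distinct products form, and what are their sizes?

The forward primer CTCGTTTAC matches the top strand at positions 27–35, 108–116.
The reverse primer's reverse complement is CTGGGCGGA, matching at positions 142–150.
Each forward site pairs with the reverse site to give a product ending at position 150: sizes 124, 43 bp.

Two products: 124 bp, 43 bp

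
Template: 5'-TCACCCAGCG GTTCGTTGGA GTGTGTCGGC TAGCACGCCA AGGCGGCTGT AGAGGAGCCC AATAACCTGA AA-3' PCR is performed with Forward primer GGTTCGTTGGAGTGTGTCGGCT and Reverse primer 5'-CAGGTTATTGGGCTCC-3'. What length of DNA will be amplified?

Scanning the template, GGTTCGTTGGAGTGTGTCGGCT occurs at positions 10–31; this primer anneals to the bottom strand there with its 3' end pointing downstream.
Reverse complement of the reverse primer: GGAGCCCAATAACCTG. This occurs on the top strand at positions 54–69.
Amplicon spans positions 10–69: 60 bp.

60 bp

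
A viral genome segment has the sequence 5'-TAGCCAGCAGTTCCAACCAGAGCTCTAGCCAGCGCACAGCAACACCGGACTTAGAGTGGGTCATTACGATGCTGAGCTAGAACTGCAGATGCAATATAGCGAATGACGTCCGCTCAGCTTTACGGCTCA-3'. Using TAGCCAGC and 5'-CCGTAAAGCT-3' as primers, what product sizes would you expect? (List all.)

125 bp, 100 bp

The forward primer TAGCCAGC matches the top strand at positions 1–8, 26–33.
The reverse primer's reverse complement is AGCTTTACGG, matching at positions 116–125.
Each forward site pairs with the reverse site to give a product ending at position 125: sizes 125, 100 bp.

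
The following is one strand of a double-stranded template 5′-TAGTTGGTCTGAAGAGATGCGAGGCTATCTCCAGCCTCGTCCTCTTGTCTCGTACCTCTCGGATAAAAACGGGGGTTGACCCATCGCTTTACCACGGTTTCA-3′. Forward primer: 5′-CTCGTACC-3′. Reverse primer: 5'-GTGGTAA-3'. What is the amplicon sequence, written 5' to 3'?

5'-CTCGTACCTCTCGGATAAAAACGGGGGTTGACCCATCGCTTTACCAC-3'

The forward primer matches the template at positions 49–56.
Reverse complement of the reverse primer: TTACCAC. This occurs on the top strand at positions 89–95.
The product is the template from position 49 through 95 (47 bp).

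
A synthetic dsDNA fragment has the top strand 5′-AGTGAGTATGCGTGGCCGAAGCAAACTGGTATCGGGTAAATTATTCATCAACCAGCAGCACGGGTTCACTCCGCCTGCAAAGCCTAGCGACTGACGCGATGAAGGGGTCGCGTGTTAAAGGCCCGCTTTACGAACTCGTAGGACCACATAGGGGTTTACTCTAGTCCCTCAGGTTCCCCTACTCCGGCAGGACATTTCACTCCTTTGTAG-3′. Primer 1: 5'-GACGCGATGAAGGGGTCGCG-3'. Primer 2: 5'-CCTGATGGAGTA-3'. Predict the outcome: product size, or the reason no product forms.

No product — primer 2 has no binding site in the template.

Primer 2 (CCTGATGGAGTA) does not match the top strand, and its reverse complement TACTCCATCAGG does not match either.
With no annealing site for primer 2, no amplification occurs.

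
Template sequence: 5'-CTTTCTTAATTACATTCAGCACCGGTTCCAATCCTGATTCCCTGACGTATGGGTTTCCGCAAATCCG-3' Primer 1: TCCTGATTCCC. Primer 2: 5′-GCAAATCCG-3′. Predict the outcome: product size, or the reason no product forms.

No product — both primers anneal to the same strand and extend in the same direction.

Primer 1 (TCCTGATTCCC) matches the top strand at positions 32–42 (3' end points downstream).
Primer 2 (GCAAATCCG) also matches the top strand directly, at positions 59–67 — its reverse complement CGGATTTGC is not present.
Both primers anneal to the bottom strand with 3' ends pointing the same way, so neither can prime synthesis back toward the other.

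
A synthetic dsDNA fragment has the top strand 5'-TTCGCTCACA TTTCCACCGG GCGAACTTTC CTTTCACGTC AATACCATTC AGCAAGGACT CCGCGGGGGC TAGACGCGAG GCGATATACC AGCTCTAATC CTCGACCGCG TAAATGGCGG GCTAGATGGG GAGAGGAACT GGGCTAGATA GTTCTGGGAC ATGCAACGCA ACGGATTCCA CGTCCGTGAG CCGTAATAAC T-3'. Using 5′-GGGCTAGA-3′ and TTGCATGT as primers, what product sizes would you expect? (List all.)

The forward primer GGGCTAGA matches the top strand at positions 67–74, 119–126, 141–148.
The reverse primer's reverse complement is ACATGCAA, matching at positions 159–166.
Each forward site pairs with the reverse site to give a product ending at position 166: sizes 100, 48, 26 bp.

100 bp, 48 bp, 26 bp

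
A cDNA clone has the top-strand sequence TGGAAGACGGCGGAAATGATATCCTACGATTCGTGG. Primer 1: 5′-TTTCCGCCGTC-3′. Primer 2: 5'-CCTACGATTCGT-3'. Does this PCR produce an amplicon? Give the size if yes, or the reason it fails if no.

Primer 1 (TTTCCGCCGTC) has reverse complement GACGGCGGAAA, which matches the top strand at positions 6–16; primer 1 anneals to the top strand there with its 3' end pointing upstream toward position 6.
Primer 2 (CCTACGATTCGT) matches the top strand directly at positions 23–34; it anneals to the bottom strand with its 3' end pointing downstream toward position 34.
The 3' ends diverge (primer 1 extends toward position 1, primer 2 toward position 36), so the primers never converge on a shared product.

No product — the primers' 3' ends point away from each other.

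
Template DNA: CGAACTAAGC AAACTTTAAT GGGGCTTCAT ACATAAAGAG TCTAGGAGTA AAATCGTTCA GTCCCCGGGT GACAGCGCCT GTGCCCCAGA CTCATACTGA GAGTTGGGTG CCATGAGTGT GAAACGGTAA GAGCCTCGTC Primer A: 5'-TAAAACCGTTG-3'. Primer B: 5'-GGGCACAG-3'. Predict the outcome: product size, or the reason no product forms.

No product — primer A has no binding site in the template.

Primer A (TAAAACCGTTG) does not match the top strand, and its reverse complement CAACGGTTTTA does not match either.
With no annealing site for primer A, no amplification occurs.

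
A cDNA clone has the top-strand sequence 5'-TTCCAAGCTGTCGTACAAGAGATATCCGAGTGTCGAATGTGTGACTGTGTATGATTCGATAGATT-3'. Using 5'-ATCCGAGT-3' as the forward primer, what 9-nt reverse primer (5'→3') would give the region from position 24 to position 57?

The product's 3' end on the top strand is position 57.
The reverse primer anneals to the top strand over positions 49–57, i.e. to GTATGATTC.
Its sequence written 5'→3' is the reverse complement: GAATCATAC.

5'-GAATCATAC-3'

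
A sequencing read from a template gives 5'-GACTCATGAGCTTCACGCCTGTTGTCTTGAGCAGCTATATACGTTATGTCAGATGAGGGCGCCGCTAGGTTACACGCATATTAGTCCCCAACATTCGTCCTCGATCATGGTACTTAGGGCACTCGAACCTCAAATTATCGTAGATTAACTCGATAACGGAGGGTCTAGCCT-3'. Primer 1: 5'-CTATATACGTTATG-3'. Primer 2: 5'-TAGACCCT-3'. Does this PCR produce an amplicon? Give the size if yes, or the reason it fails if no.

Primer 1 (CTATATACGTTATG) matches the top strand at positions 35–48; it acts as a forward primer.
Primer 2's reverse complement is AGGGTCTA, matching the top strand at positions 160–167; it acts as a reverse primer.
The 3' ends face each other across positions 35–167, giving a 133 bp product.

Yes — a 133 bp product.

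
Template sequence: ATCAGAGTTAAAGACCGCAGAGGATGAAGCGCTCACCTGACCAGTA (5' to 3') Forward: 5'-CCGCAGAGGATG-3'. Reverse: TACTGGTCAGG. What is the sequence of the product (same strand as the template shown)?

Forward primer CCGCAGAGGATG is found on the top strand at positions 15–26.
Taking the reverse complement of TACTGGTCAGG gives CCTGACCAGTA, found at positions 36–46 on the template; the primer anneals here to the top strand with its 3' end pointing upstream.
The product is the template from position 15 through 46 (32 bp).

5'-CCGCAGAGGATGAAGCGCTCACCTGACCAGTA-3'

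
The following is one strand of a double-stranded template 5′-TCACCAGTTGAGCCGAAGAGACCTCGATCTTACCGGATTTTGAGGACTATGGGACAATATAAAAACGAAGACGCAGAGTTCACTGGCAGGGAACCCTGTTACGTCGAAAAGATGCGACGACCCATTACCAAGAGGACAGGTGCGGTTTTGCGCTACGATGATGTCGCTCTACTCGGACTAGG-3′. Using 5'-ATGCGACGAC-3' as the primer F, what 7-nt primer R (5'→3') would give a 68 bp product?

5'-AGTCCGA-3'

The forward primer binds at positions 112–121, so a 68 bp product ends at position 112 + 68 − 1 = 179.
The reverse primer anneals to the top strand over positions 173–179, i.e. to TCGGACT.
Its sequence written 5'→3' is the reverse complement: AGTCCGA.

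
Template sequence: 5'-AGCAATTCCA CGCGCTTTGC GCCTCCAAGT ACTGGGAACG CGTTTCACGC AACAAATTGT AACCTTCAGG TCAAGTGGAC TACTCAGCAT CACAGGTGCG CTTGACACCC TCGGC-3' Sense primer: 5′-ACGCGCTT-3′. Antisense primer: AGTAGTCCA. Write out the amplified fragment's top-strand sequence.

The forward primer matches the template at positions 10–17.
Taking the reverse complement of AGTAGTCCA gives TGGACTACT, found at positions 76–84 on the template; the primer anneals here to the top strand with its 3' end pointing upstream.
The product is the template from position 10 through 84 (75 bp).

5'-ACGCGCTTTGCGCCTCCAAGTACTGGGAACGCGTTTCACGCAACAAATTGTAACCTTCAGGTCAAGTGGACTACT-3'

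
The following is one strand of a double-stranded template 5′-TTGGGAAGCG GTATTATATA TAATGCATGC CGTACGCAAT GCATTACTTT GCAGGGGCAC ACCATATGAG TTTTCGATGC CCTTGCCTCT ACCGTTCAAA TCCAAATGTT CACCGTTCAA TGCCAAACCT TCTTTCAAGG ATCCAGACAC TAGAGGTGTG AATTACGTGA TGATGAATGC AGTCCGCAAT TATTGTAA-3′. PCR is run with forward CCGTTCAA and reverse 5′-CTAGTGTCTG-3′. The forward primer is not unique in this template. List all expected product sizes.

The forward primer CCGTTCAA matches the top strand at positions 92–99, 113–120.
The reverse primer's reverse complement is CAGACACTAG, matching at positions 144–153.
Each forward site pairs with the reverse site to give a product ending at position 153: sizes 62, 41 bp.

62 bp, 41 bp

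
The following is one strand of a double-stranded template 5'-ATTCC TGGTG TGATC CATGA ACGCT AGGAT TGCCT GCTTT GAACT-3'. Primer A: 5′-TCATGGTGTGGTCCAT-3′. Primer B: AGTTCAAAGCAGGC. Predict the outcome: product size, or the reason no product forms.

No product — primer A has no binding site in the template.

Primer A (TCATGGTGTGGTCCAT) does not match the top strand, and its reverse complement ATGGACCACACCATGA does not match either.
With no annealing site for primer A, no amplification occurs.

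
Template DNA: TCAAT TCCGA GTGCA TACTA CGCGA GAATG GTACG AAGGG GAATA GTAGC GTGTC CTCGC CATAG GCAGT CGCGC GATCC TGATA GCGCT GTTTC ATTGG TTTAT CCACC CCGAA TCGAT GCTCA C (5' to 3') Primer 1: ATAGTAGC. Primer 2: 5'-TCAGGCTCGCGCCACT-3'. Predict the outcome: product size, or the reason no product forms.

No product — primer 2 has no binding site in the template.

Primer 2 (TCAGGCTCGCGCCACT) does not match the top strand, and its reverse complement AGTGGCGCGAGCCTGA does not match either.
With no annealing site for primer 2, no amplification occurs.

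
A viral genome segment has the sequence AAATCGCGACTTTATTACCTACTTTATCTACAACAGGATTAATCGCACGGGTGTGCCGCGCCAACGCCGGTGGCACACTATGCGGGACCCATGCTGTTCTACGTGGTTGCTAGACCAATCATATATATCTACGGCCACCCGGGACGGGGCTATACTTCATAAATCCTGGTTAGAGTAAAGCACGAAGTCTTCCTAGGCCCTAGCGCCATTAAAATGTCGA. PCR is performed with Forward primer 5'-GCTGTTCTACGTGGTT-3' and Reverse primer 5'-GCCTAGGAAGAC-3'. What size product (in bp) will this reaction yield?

106 bp

Forward primer GCTGTTCTACGTGGTT is found on the top strand at positions 93–108.
Taking the reverse complement of GCCTAGGAAGAC gives GTCTTCCTAGGC, found at positions 187–198 on the template; the primer anneals here to the top strand with its 3' end pointing upstream.
The product runs from position 93 to position 198, so its length is 198 − 93 + 1 = 106 bp.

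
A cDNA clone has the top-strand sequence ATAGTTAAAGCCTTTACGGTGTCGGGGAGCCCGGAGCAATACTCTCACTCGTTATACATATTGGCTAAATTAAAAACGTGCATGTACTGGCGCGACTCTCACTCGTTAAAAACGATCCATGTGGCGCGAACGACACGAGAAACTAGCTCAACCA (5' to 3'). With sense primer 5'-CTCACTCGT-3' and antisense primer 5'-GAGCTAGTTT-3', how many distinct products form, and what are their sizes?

The forward primer CTCACTCGT matches the top strand at positions 44–52, 98–106.
The reverse primer's reverse complement is AAACTAGCTC, matching at positions 140–149.
Each forward site pairs with the reverse site to give a product ending at position 149: sizes 106, 52 bp.

Two products: 106 bp, 52 bp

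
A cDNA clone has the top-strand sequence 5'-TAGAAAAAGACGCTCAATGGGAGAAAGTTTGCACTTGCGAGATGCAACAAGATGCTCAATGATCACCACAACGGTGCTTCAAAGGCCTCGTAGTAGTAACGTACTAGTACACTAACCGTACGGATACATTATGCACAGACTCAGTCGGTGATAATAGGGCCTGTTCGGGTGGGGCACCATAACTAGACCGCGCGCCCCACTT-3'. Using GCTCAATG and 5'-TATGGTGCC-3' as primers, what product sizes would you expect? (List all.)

The forward primer GCTCAATG matches the top strand at positions 12–19, 54–61.
The reverse primer's reverse complement is GGCACCATA, matching at positions 173–181.
Each forward site pairs with the reverse site to give a product ending at position 181: sizes 170, 128 bp.

170 bp, 128 bp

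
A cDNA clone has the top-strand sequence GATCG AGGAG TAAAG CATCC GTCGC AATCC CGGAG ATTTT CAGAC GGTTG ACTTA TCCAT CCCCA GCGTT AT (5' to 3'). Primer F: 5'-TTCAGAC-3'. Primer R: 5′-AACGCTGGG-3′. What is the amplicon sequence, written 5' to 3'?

Scanning the template, TTCAGAC occurs at positions 39–45; this primer anneals to the bottom strand there with its 3' end pointing downstream.
Taking the reverse complement of AACGCTGGG gives CCCAGCGTT, found at positions 62–70 on the template; the primer anneals here to the top strand with its 3' end pointing upstream.
The product is the template from position 39 through 70 (32 bp).

5'-TTCAGACGGTTGACTTATCCATCCCCAGCGTT-3'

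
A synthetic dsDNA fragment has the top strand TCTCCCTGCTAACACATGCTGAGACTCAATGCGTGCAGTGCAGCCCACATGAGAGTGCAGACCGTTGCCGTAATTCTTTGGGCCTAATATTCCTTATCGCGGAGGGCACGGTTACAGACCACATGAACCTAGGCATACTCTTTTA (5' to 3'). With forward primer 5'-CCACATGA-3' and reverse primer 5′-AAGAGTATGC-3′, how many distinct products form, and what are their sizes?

The forward primer CCACATGA matches the top strand at positions 45–52, 119–126.
The reverse primer's reverse complement is GCATACTCTT, matching at positions 133–142.
Each forward site pairs with the reverse site to give a product ending at position 142: sizes 98, 24 bp.

Two products: 98 bp, 24 bp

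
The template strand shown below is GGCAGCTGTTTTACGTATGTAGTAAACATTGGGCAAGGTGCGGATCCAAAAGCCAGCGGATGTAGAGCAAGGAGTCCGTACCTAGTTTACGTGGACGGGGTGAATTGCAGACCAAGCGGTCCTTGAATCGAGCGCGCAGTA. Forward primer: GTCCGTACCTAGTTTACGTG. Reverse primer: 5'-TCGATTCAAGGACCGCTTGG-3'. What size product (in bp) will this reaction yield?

58 bp

The forward primer matches the template at positions 74–93.
The reverse primer's reverse complement is CCAAGCGGTCCTTGAATCGA, which matches the template at positions 112–131.
Product length = (reverse-primer end) − (forward-primer start) + 1 = 131 − 74 + 1 = 58 bp.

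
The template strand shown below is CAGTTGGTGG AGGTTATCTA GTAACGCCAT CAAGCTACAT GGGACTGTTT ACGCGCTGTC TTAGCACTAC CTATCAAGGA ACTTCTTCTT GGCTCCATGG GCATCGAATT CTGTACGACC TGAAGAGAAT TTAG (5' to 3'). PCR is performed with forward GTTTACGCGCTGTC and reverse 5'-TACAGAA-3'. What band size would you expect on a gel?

Forward primer GTTTACGCGCTGTC is found on the top strand at positions 47–60.
Reverse complement of the reverse primer: TTCTGTA. This occurs on the top strand at positions 109–115.
The product runs from position 47 to position 115, so its length is 115 − 47 + 1 = 69 bp.

69 bp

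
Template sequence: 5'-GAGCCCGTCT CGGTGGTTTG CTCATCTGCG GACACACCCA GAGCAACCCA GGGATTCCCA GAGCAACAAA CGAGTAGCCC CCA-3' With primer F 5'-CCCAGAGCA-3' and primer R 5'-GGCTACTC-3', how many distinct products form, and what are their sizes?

Two products: 43 bp, 23 bp

The forward primer CCCAGAGCA matches the top strand at positions 37–45, 57–65.
The reverse primer's reverse complement is GAGTAGCC, matching at positions 72–79.
Each forward site pairs with the reverse site to give a product ending at position 79: sizes 43, 23 bp.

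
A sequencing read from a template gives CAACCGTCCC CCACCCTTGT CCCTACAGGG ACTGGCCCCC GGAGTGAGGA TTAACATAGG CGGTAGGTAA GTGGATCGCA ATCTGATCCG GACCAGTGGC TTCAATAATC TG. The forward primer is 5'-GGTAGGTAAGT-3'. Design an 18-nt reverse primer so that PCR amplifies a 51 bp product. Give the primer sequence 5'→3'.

The forward primer binds at positions 62–72, so a 51 bp product ends at position 62 + 51 − 1 = 112.
The reverse primer anneals to the top strand over positions 95–112, i.e. to AGTGGCTTCAATAATCTG.
Its sequence written 5'→3' is the reverse complement: CAGATTATTGAAGCCACT.

5'-CAGATTATTGAAGCCACT-3'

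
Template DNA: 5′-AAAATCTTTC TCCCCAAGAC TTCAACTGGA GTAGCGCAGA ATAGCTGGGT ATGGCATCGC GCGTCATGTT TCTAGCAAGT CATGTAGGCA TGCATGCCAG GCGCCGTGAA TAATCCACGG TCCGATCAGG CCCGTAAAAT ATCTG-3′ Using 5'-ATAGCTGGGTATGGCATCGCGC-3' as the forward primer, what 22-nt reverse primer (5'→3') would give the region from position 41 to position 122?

5'-GACCGTGGATTATTCACGGCGC-3'

The product's 3' end on the top strand is position 122.
The reverse primer anneals to the top strand over positions 101–122, i.e. to GCGCCGTGAATAATCCACGGTC.
Its sequence written 5'→3' is the reverse complement: GACCGTGGATTATTCACGGCGC.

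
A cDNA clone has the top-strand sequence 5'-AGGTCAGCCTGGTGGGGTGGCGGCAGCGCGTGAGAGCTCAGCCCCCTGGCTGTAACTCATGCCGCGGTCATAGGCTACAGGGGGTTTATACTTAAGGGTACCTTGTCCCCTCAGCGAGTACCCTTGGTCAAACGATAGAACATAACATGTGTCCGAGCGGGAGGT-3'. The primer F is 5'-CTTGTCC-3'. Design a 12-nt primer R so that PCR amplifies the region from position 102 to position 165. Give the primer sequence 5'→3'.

The product's 3' end on the top strand is position 165.
The reverse primer anneals to the top strand over positions 154–165, i.e. to CGAGCGGGAGGT.
Its sequence written 5'→3' is the reverse complement: ACCTCCCGCTCG.

5'-ACCTCCCGCTCG-3'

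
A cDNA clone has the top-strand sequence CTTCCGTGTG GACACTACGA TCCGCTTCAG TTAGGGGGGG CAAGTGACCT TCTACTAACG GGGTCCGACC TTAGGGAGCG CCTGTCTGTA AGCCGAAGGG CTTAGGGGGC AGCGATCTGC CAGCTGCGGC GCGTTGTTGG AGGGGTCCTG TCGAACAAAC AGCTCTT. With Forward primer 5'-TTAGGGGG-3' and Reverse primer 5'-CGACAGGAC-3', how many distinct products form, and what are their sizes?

The forward primer TTAGGGGG matches the top strand at positions 31–38, 102–109.
The reverse primer's reverse complement is GTCCTGTCG, matching at positions 145–153.
Each forward site pairs with the reverse site to give a product ending at position 153: sizes 123, 52 bp.

Two products: 123 bp, 52 bp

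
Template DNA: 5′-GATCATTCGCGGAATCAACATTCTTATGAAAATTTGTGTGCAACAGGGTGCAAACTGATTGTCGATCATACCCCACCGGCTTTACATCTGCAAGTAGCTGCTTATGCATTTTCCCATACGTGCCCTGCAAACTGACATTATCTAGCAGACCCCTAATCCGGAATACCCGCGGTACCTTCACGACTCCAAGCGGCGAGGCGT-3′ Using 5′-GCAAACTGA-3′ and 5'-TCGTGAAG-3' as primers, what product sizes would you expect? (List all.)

The forward primer GCAAACTGA matches the top strand at positions 50–58, 127–135.
The reverse primer's reverse complement is CTTCACGA, matching at positions 176–183.
Each forward site pairs with the reverse site to give a product ending at position 183: sizes 134, 57 bp.

134 bp, 57 bp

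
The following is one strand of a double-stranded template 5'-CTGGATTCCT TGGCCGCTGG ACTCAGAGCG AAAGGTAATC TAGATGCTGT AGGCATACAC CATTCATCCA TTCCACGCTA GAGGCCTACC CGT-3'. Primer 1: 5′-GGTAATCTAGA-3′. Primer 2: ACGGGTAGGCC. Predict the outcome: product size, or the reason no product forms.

Yes — a 60 bp product.

Primer 1 (GGTAATCTAGA) matches the top strand at positions 34–44; it acts as a forward primer.
Primer 2's reverse complement is GGCCTACCCGT, matching the top strand at positions 83–93; it acts as a reverse primer.
The 3' ends face each other across positions 34–93, giving a 60 bp product.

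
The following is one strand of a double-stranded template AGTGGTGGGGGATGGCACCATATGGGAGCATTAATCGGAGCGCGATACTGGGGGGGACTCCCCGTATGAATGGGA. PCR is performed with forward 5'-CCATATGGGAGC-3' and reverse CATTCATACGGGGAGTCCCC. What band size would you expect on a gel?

Forward primer CCATATGGGAGC is found on the top strand at positions 18–29.
The reverse primer's reverse complement is GGGGACTCCCCGTATGAATG, which matches the template at positions 53–72.
Amplicon spans positions 18–72: 55 bp.

55 bp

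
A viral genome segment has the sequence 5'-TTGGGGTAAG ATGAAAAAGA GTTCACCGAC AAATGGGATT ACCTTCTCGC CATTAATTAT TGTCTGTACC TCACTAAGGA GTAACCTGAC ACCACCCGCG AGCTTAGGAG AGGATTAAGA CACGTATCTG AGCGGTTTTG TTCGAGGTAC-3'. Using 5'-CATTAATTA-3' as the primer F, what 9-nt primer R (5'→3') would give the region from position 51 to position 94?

5'-TGGTGTCAG-3'

The product's 3' end on the top strand is position 94.
The reverse primer anneals to the top strand over positions 86–94, i.e. to CTGACACCA.
Its sequence written 5'→3' is the reverse complement: TGGTGTCAG.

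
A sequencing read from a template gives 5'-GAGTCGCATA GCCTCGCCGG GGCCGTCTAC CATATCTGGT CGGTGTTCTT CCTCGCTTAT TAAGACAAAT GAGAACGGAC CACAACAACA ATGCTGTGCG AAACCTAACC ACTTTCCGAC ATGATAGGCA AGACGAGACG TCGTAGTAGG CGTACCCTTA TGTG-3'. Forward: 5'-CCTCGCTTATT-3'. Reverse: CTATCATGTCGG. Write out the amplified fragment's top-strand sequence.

Forward primer CCTCGCTTATT is found on the top strand at positions 51–61.
Reverse complement of the reverse primer: CCGACATGATAG. This occurs on the top strand at positions 116–127.
The product is the template from position 51 through 127 (77 bp).

5'-CCTCGCTTATTAAGACAAATGAGAACGGACCACAACAACAATGCTGTGCGAAACCTAACCACTTTCCGACATGATAG-3'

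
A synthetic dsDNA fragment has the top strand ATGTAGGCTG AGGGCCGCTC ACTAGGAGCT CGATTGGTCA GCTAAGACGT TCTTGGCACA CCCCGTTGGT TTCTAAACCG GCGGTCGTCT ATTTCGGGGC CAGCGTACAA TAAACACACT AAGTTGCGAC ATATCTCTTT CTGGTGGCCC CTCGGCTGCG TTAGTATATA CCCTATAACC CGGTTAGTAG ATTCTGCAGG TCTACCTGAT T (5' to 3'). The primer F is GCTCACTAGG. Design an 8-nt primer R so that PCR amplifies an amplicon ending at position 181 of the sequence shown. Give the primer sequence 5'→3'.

5'-GGGTTATA-3'

The forward primer binds at positions 17–26; the product's 3' end on the top strand is position 181.
The reverse primer anneals to the top strand over positions 174–181, i.e. to TATAACCC.
Its sequence written 5'→3' is the reverse complement: GGGTTATA.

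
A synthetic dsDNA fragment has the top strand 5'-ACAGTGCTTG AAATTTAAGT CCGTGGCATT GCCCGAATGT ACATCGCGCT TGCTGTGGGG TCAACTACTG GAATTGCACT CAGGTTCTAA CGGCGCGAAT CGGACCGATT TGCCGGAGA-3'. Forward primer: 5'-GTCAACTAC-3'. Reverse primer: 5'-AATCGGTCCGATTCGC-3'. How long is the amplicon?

51 bp

The forward primer matches the template at positions 60–68.
The reverse primer's reverse complement is GCGAATCGGACCGATT, which matches the template at positions 95–110.
The product runs from position 60 to position 110, so its length is 110 − 60 + 1 = 51 bp.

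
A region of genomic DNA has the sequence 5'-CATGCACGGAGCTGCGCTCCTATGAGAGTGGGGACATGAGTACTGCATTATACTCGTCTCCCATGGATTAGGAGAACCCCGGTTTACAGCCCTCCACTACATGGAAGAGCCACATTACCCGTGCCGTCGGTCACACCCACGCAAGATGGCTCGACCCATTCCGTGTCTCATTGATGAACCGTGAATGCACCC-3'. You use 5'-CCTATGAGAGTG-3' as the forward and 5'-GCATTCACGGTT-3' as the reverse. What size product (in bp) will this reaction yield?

Scanning the template, CCTATGAGAGTG occurs at positions 19–30; this primer anneals to the bottom strand there with its 3' end pointing downstream.
The reverse primer's reverse complement is AACCGTGAATGC, which matches the template at positions 177–188.
The product runs from position 19 to position 188, so its length is 188 − 19 + 1 = 170 bp.

170 bp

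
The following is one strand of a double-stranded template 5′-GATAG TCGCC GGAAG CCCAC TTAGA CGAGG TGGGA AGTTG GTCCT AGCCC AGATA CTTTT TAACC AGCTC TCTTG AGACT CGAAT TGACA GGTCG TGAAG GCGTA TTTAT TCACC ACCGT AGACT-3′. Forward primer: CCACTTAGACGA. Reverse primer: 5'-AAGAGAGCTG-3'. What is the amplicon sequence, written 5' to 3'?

5'-CCACTTAGACGAGGTGGGAAGTTGGTCCTAGCCCAGATACTTTTTAACCAGCTCTCTT-3'

Scanning the template, CCACTTAGACGA occurs at positions 17–28; this primer anneals to the bottom strand there with its 3' end pointing downstream.
Taking the reverse complement of AAGAGAGCTG gives CAGCTCTCTT, found at positions 65–74 on the template; the primer anneals here to the top strand with its 3' end pointing upstream.
The product is the template from position 17 through 74 (58 bp).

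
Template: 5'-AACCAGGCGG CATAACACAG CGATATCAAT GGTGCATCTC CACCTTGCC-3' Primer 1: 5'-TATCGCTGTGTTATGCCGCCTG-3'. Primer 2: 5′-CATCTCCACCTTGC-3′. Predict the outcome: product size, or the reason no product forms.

Primer 1 (TATCGCTGTGTTATGCCGCCTG) has reverse complement CAGGCGGCATAACACAGCGATA, which matches the top strand at positions 4–25; primer 1 anneals to the top strand there with its 3' end pointing upstream toward position 4.
Primer 2 (CATCTCCACCTTGC) matches the top strand directly at positions 35–48; it anneals to the bottom strand with its 3' end pointing downstream toward position 48.
The 3' ends diverge (primer 1 extends toward position 1, primer 2 toward position 49), so the primers never converge on a shared product.

No product — the primers' 3' ends point away from each other.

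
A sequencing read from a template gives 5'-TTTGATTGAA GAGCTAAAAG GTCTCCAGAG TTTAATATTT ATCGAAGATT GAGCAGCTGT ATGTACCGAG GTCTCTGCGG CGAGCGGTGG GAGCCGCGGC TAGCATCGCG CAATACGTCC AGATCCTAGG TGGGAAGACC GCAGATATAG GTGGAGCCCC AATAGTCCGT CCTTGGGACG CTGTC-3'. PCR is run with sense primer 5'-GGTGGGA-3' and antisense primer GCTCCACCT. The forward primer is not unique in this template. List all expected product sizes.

72 bp, 29 bp

The forward primer GGTGGGA matches the top strand at positions 86–92, 129–135.
The reverse primer's reverse complement is AGGTGGAGC, matching at positions 149–157.
Each forward site pairs with the reverse site to give a product ending at position 157: sizes 72, 29 bp.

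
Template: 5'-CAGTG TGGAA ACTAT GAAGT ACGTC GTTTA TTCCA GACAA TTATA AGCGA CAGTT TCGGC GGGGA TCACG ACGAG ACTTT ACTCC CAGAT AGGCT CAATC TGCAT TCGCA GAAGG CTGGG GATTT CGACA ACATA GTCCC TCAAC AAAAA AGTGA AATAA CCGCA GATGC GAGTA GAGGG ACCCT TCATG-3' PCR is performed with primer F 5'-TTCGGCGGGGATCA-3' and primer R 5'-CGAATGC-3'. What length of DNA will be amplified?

54 bp

Scanning the template, TTCGGCGGGGATCA occurs at positions 55–68; this primer anneals to the bottom strand there with its 3' end pointing downstream.
The reverse primer's reverse complement is GCATTCG, which matches the template at positions 102–108.
Product length = (reverse-primer end) − (forward-primer start) + 1 = 108 − 55 + 1 = 54 bp.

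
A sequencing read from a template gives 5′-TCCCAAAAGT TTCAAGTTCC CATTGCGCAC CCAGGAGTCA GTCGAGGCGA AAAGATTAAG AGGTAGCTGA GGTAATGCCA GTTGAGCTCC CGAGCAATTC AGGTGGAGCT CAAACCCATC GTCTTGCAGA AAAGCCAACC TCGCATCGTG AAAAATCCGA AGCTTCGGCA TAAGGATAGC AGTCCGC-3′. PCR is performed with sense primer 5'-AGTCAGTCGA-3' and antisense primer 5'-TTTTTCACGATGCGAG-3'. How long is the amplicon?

120 bp

Forward primer AGTCAGTCGA is found on the top strand at positions 36–45.
The reverse primer's reverse complement is CTCGCATCGTGAAAAA, which matches the template at positions 140–155.
Amplicon spans positions 36–155: 120 bp.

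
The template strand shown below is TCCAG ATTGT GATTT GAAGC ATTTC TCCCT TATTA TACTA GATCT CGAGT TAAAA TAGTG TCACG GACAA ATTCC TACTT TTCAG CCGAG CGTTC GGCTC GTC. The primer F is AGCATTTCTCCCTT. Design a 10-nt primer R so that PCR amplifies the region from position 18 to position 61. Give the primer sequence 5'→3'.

The product's 3' end on the top strand is position 61.
The reverse primer anneals to the top strand over positions 52–61, i.e. to AAAATAGTGT.
Its sequence written 5'→3' is the reverse complement: ACACTATTTT.

5'-ACACTATTTT-3'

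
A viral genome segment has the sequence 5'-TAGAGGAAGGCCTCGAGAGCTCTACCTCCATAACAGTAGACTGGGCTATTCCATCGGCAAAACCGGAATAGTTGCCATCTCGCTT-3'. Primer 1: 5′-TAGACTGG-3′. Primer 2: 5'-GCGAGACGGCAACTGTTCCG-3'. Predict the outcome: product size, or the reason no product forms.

Primer 2 (GCGAGACGGCAACTGTTCCG) does not match the top strand, and its reverse complement CGGAACAGTTGCCGTCTCGC does not match either.
With no annealing site for primer 2, no amplification occurs.

No product — primer 2 has no binding site in the template.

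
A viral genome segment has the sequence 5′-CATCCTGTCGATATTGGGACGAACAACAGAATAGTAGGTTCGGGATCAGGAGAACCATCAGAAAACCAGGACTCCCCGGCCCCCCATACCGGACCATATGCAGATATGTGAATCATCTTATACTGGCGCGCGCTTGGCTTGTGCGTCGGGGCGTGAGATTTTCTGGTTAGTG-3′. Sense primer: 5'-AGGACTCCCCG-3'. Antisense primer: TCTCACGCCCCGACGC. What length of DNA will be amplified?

91 bp

Scanning the template, AGGACTCCCCG occurs at positions 68–78; this primer anneals to the bottom strand there with its 3' end pointing downstream.
The reverse primer's reverse complement is GCGTCGGGGCGTGAGA, which matches the template at positions 143–158.
Product length = (reverse-primer end) − (forward-primer start) + 1 = 158 − 68 + 1 = 91 bp.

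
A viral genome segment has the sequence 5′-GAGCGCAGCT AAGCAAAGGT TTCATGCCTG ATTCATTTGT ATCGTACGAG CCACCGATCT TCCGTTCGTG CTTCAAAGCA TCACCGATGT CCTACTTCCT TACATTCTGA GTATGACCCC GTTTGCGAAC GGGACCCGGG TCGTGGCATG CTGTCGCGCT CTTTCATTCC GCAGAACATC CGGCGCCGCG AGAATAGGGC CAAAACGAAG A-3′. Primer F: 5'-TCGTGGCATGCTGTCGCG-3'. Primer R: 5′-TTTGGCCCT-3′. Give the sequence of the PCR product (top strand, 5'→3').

5'-TCGTGGCATGCTGTCGCGCTCTTTCATTCCGCAGAACATCCGGCGCCGCGAGAATAGGGCCAAA-3'

The forward primer matches the template at positions 141–158.
Reverse complement of the reverse primer: AGGGCCAAA. This occurs on the top strand at positions 196–204.
The product is the template from position 141 through 204 (64 bp).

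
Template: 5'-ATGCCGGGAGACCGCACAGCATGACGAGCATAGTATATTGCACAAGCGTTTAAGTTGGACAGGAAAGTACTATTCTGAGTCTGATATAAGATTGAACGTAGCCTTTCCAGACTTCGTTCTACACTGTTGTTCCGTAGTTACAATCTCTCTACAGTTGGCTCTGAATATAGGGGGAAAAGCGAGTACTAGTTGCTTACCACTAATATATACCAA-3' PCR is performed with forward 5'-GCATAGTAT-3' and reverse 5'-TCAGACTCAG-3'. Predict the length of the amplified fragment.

The forward primer matches the template at positions 28–36.
Taking the reverse complement of TCAGACTCAG gives CTGAGTCTGA, found at positions 75–84 on the template; the primer anneals here to the top strand with its 3' end pointing upstream.
The product runs from position 28 to position 84, so its length is 84 − 28 + 1 = 57 bp.

57 bp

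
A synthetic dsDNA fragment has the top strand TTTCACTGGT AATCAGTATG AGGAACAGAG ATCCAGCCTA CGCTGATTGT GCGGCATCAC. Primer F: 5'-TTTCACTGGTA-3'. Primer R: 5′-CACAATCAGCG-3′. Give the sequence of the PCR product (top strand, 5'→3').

5'-TTTCACTGGTAATCAGTATGAGGAACAGAGATCCAGCCTACGCTGATTGTG-3'

Forward primer TTTCACTGGTA is found on the top strand at positions 1–11.
Reverse complement of the reverse primer: CGCTGATTGTG. This occurs on the top strand at positions 41–51.
The product is the template from position 1 through 51 (51 bp).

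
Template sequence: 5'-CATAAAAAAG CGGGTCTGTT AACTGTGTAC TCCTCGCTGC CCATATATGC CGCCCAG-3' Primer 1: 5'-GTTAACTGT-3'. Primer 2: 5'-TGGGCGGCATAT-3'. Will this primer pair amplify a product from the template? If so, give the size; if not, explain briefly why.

Yes — a 39 bp product.

Primer 1 (GTTAACTGT) matches the top strand at positions 18–26; it acts as a forward primer.
Primer 2's reverse complement is ATATGCCGCCCA, matching the top strand at positions 45–56; it acts as a reverse primer.
The 3' ends face each other across positions 18–56, giving a 39 bp product.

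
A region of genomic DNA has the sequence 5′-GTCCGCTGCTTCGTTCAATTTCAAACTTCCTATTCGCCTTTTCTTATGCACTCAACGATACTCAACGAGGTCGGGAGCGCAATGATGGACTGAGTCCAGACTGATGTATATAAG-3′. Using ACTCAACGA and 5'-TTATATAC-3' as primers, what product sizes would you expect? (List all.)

The forward primer ACTCAACGA matches the top strand at positions 50–58, 60–68.
The reverse primer's reverse complement is GTATATAA, matching at positions 106–113.
Each forward site pairs with the reverse site to give a product ending at position 113: sizes 64, 54 bp.

64 bp, 54 bp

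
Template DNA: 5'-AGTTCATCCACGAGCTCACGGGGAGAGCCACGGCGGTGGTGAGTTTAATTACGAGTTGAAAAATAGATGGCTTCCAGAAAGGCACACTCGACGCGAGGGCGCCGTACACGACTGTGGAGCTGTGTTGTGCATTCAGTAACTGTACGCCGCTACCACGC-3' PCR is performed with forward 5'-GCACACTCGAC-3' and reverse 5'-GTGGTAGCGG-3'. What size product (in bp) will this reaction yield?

Forward primer GCACACTCGAC is found on the top strand at positions 82–92.
The reverse primer's reverse complement is CCGCTACCAC, which matches the template at positions 147–156.
Amplicon spans positions 82–156: 75 bp.

75 bp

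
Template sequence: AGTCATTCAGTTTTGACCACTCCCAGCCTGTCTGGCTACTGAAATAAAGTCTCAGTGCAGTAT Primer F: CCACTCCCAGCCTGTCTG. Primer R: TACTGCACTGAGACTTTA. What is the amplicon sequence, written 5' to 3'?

Scanning the template, CCACTCCCAGCCTGTCTG occurs at positions 17–34; this primer anneals to the bottom strand there with its 3' end pointing downstream.
The reverse primer's reverse complement is TAAAGTCTCAGTGCAGTA, which matches the template at positions 45–62.
The product is the template from position 17 through 62 (46 bp).

5'-CCACTCCCAGCCTGTCTGGCTACTGAAATAAAGTCTCAGTGCAGTA-3'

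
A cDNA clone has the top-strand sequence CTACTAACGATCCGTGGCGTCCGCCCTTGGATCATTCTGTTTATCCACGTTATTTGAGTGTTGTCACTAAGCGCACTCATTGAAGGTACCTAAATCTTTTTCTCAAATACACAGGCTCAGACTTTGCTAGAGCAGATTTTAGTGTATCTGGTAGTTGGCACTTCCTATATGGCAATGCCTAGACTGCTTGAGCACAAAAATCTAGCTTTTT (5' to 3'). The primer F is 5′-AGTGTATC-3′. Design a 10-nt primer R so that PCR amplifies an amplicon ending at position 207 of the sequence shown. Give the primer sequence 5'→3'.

The forward primer binds at positions 141–148; the product's 3' end on the top strand is position 207.
The reverse primer anneals to the top strand over positions 198–207, i.e. to AAATCTAGCT.
Its sequence written 5'→3' is the reverse complement: AGCTAGATTT.

5'-AGCTAGATTT-3'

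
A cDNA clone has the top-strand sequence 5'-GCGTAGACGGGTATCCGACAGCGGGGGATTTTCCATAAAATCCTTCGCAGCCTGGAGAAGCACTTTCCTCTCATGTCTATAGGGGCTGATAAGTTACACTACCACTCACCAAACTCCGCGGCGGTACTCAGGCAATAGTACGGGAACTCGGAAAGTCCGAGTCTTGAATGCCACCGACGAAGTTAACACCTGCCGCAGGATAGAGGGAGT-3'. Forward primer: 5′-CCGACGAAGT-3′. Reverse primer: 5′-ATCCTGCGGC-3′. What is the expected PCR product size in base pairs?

28 bp

Scanning the template, CCGACGAAGT occurs at positions 174–183; this primer anneals to the bottom strand there with its 3' end pointing downstream.
The reverse primer's reverse complement is GCCGCAGGAT, which matches the template at positions 192–201.
Amplicon spans positions 174–201: 28 bp.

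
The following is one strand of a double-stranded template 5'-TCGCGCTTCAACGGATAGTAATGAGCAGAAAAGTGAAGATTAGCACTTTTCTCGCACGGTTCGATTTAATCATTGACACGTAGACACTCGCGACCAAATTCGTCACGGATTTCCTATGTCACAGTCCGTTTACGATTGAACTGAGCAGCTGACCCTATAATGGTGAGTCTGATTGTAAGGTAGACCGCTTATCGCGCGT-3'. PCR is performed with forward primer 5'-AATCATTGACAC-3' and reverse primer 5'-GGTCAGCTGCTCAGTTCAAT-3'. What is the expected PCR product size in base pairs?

The forward primer matches the template at positions 68–79.
The reverse primer's reverse complement is ATTGAACTGAGCAGCTGACC, which matches the template at positions 135–154.
The product runs from position 68 to position 154, so its length is 154 − 68 + 1 = 87 bp.

87 bp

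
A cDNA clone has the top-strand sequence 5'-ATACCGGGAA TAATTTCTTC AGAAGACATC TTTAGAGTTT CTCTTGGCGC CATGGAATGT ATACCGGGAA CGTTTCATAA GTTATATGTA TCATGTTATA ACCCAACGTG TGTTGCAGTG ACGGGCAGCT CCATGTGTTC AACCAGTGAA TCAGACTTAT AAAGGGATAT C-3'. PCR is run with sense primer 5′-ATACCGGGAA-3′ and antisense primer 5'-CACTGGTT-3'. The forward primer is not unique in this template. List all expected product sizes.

The forward primer ATACCGGGAA matches the top strand at positions 1–10, 61–70.
The reverse primer's reverse complement is AACCAGTG, matching at positions 141–148.
Each forward site pairs with the reverse site to give a product ending at position 148: sizes 148, 88 bp.

148 bp, 88 bp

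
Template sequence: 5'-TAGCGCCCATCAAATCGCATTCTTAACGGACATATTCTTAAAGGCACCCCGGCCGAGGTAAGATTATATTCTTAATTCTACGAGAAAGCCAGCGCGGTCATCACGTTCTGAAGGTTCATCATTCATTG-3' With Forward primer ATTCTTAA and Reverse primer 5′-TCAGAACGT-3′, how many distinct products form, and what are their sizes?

Three products: 93 bp, 78 bp, 44 bp

The forward primer ATTCTTAA matches the top strand at positions 19–26, 34–41, 68–75.
The reverse primer's reverse complement is ACGTTCTGA, matching at positions 103–111.
Each forward site pairs with the reverse site to give a product ending at position 111: sizes 93, 78, 44 bp.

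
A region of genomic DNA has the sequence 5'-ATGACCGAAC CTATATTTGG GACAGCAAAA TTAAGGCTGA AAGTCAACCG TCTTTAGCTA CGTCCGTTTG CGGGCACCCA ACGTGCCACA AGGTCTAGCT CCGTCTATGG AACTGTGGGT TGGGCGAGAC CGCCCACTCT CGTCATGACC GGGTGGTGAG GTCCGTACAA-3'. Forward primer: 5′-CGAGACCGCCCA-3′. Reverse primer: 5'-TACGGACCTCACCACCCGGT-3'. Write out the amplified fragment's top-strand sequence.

5'-CGAGACCGCCCACTCTCGTCATGACCGGGTGGTGAGGTCCGTA-3'

Scanning the template, CGAGACCGCCCA occurs at positions 125–136; this primer anneals to the bottom strand there with its 3' end pointing downstream.
Taking the reverse complement of TACGGACCTCACCACCCGGT gives ACCGGGTGGTGAGGTCCGTA, found at positions 148–167 on the template; the primer anneals here to the top strand with its 3' end pointing upstream.
The product is the template from position 125 through 167 (43 bp).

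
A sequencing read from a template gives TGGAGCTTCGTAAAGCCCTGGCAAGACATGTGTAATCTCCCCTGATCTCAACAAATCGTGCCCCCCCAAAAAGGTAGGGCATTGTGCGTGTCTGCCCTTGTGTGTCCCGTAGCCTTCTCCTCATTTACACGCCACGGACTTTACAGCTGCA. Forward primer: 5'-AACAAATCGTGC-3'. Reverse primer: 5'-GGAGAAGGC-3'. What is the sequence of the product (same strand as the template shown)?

Forward primer AACAAATCGTGC is found on the top strand at positions 50–61.
The reverse primer's reverse complement is GCCTTCTCC, which matches the template at positions 112–120.
The product is the template from position 50 through 120 (71 bp).

5'-AACAAATCGTGCCCCCCCAAAAAGGTAGGGCATTGTGCGTGTCTGCCCTTGTGTGTCCCGTAGCCTTCTCC-3'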